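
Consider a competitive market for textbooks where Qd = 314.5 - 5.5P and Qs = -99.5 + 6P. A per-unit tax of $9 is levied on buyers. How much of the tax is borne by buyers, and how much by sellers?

Pre-tax equilibrium: P* = 36, Q* = 116.5.
Tax on buyers shifts demand to Qd = 314.5 − 5.5(P + 9) = 265 - 5.5P.
265 - 5.5P = -99.5 + 6P gives seller price Ps = 729/23; buyers pay Pb = 729/23 + 9 = 936/23.
New quantity: Q = 314.5 − 5.5(936/23) = 4171/46.
Buyer burden = 936/23 − 36 = 108/23; seller burden = 36 − 729/23 = 99/23.

Buyers bear 108/23, sellers bear 99/23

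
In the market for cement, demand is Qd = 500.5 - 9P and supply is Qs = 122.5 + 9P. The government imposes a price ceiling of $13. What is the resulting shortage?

Shortage = 144

Equilibrium price would be P* = 21, so the ceiling at 13 binds.
At P = 13: Qd = 500.5 − 9(13) = 383.5, Qs = 122.5 + 9(13) = 239.5.
Shortage = 383.5 − 239.5 = 144.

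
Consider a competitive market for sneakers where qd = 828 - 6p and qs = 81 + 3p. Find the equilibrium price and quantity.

p* = 83, q* = 330

Set qd = qs: 828 - 6p = 81 + 3p.
747 = 9p, so p* = 83.
q* = 828 − 6(83) = 330.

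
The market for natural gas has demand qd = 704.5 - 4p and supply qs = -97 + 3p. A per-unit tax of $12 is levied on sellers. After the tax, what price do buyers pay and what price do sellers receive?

Buyers pay 1675/14, sellers receive 1507/14

Pre-tax equilibrium: p* = 114.5, q* = 246.5.
Tax on sellers shifts supply to qs = -97 + 3(p − 12) = -133 + 3p.
704.5 - 4p = -133 + 3p gives buyer price pb = 1675/14; sellers receive ps = 1675/14 − 12 = 1507/14.
New quantity: q = 704.5 − 4(1675/14) = 3163/14.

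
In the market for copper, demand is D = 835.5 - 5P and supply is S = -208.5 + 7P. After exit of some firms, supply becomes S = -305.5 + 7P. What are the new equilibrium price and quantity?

P' = 1141/12, Q' = 4321/12

Original equilibrium: P* = 87, Q* = 400.5.
New equilibrium: 835.5 - 5P = -305.5 + 7P, so 1141 = 12P and P' = 1141/12; Q' = 835.5 − 5(1141/12) = 4321/12.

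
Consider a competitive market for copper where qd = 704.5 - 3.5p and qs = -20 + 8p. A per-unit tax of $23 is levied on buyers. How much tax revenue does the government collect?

Pre-tax equilibrium: p* = 63, q* = 484.
Tax on buyers shifts demand to qd = 704.5 − 3.5(p + 23) = 624 - 3.5p.
624 - 3.5p = -20 + 8p gives seller price ps = 56; buyers pay pb = 56 + 23 = 79.
New quantity: q = 704.5 − 3.5(79) = 428.
Revenue = 23 × 428 = 9844.

Tax revenue = 9844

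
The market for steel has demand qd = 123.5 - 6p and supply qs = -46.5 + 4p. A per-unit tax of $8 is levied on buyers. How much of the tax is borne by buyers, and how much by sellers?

Pre-tax equilibrium: p* = 17, q* = 21.5.
Tax on buyers shifts demand to qd = 123.5 − 6(p + 8) = 75.5 - 6p.
75.5 - 6p = -46.5 + 4p gives seller price ps = 12.2; buyers pay pb = 12.2 + 8 = 20.2.
New quantity: q = 123.5 − 6(20.2) = 2.3.
Buyer burden = 20.2 − 17 = 3.2; seller burden = 17 − 12.2 = 4.8.

Buyers bear $3.2, sellers bear $4.8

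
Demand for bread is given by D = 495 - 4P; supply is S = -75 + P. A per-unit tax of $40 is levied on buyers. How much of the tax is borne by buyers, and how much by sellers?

Buyers bear $8, sellers bear $32

Pre-tax equilibrium: P* = 114, Q* = 39.
Tax on buyers shifts demand to D = 495 − 4(P + 40) = 335 - 4P.
335 - 4P = -75 + P gives seller price Ps = 82; buyers pay Pb = 82 + 40 = 122.
New quantity: Q = 495 − 4(122) = 7.
Buyer burden = 122 − 114 = 8; seller burden = 114 − 82 = 32.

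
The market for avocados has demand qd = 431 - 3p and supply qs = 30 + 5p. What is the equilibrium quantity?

q* = 280.625

Set qd = qs: 431 - 3p = 30 + 5p.
401 = 8p, so p* = 50.125.
q* = 431 − 3(50.125) = 280.625.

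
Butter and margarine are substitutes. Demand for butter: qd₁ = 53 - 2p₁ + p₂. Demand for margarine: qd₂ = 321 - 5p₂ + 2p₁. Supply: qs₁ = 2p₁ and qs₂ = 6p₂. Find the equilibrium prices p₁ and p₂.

Market 1: 53 - 2p₁ + p₂ = 2p₁ → 4p₁ - p₂ = 53.
Market 2: 11p₂ - 2p₁ = 321.
Eliminating p₂: 11×(1) + 1×(2) gives 42p₁ = 904, so p₁ = 452/21.
Back-substitute into (2): p₂ = (321 + 2×452/21) / 11 = 695/21.

p₁ = 452/21, p₂ = 695/21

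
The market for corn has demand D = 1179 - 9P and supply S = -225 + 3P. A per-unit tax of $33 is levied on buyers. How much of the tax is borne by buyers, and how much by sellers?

Buyers bear $8.25, sellers bear $24.75

Pre-tax equilibrium: P* = 117, Q* = 126.
Tax on buyers shifts demand to D = 1179 − 9(P + 33) = 882 - 9P.
882 - 9P = -225 + 3P gives seller price Ps = 92.25; buyers pay Pb = 92.25 + 33 = 125.25.
New quantity: Q = 1179 − 9(125.25) = 51.75.
Buyer burden = 125.25 − 117 = 8.25; seller burden = 117 − 92.25 = 24.75.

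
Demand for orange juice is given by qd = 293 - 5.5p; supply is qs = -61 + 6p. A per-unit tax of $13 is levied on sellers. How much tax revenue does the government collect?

Pre-tax equilibrium: p* = 708/23, q* = 2845/23.
Tax on sellers shifts supply to qs = -61 + 6(p − 13) = -139 + 6p.
293 - 5.5p = -139 + 6p gives buyer price pb = 864/23; sellers receive ps = 864/23 − 13 = 565/23.
New quantity: q = 293 − 5.5(864/23) = 1987/23.
Revenue = 13 × 1987/23 = 25831/23.

Tax revenue = 25831/23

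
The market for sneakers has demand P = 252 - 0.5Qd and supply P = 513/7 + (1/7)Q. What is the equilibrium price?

P* = 113

Set the two price expressions equal: 252 - 0.5Q = 513/7 + (1/7)Q.
1251/7 = (9/14)Q, so Q* = 278.
P* = 252 − (0.5)(278) = 113.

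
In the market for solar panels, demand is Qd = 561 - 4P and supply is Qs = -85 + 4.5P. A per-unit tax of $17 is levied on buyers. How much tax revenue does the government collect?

Pre-tax equilibrium: P* = 76, Q* = 257.
Tax on buyers shifts demand to Qd = 561 − 4(P + 17) = 493 - 4P.
493 - 4P = -85 + 4.5P gives seller price Ps = 68; buyers pay Pb = 68 + 17 = 85.
New quantity: Q = 561 − 4(85) = 221.
Revenue = 17 × 221 = 3757.

Tax revenue = 3757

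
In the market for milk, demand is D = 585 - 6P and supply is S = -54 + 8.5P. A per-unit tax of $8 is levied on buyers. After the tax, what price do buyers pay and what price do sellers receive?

Pre-tax equilibrium: P* = 1278/29, Q* = 9297/29.
Tax on buyers shifts demand to D = 585 − 6(P + 8) = 537 - 6P.
537 - 6P = -54 + 8.5P gives seller price Ps = 1182/29; buyers pay Pb = 1182/29 + 8 = 1414/29.
New quantity: Q = 585 − 6(1414/29) = 8481/29.

Buyers pay 1414/29, sellers receive 1182/29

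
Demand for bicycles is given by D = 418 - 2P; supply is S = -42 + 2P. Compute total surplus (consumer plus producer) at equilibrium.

Total surplus = 17672

Equilibrium: 418 - 2P = -42 + 2P gives P* = 115, Q* = 188.
Demand choke price: P = 209; supply starts at P = 21.
CS = ½(209 − 115)(188) = 8836; PS = ½(115 − 21)(188) = 8836.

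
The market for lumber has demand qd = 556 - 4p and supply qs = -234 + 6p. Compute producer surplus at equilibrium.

Equilibrium: 556 - 4p = -234 + 6p gives p* = 79, q* = 240.
Supply starts at p = 39 (where qs = 0).
PS = ½(79 − 39)(240) = 4800.

Producer surplus = 4800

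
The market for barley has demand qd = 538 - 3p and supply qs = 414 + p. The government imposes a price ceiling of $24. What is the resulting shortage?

Equilibrium price would be p* = 31, so the ceiling at 24 binds.
At p = 24: qd = 538 − 3(24) = 466, qs = 414 + 1(24) = 438.
Shortage = 466 − 438 = 28.

Shortage = 28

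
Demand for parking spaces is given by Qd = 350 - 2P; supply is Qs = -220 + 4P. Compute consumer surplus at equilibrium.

Consumer surplus = 6400

Equilibrium: 350 - 2P = -220 + 4P gives P* = 95, Q* = 160.
Demand choke price (Qd = 0): P = 175.
CS = ½(175 − 95)(160) = 6400.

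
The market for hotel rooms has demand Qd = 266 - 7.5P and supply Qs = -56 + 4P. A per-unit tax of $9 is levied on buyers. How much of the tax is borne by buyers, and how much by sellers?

Buyers bear 72/23, sellers bear 135/23

Pre-tax equilibrium: P* = 28, Q* = 56.
Tax on buyers shifts demand to Qd = 266 − 7.5(P + 9) = 198.5 - 7.5P.
198.5 - 7.5P = -56 + 4P gives seller price Ps = 509/23; buyers pay Pb = 509/23 + 9 = 716/23.
New quantity: Q = 266 − 7.5(716/23) = 748/23.
Buyer burden = 716/23 − 28 = 72/23; seller burden = 28 − 509/23 = 135/23.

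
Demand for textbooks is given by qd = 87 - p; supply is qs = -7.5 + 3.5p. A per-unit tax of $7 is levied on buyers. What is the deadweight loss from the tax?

Deadweight loss = 343/18

Pre-tax equilibrium: p* = 21, q* = 66.
Tax on buyers shifts demand to qd = 87 − 1(p + 7) = 80 - p.
80 - p = -7.5 + 3.5p gives seller price ps = 175/9; buyers pay pb = 175/9 + 7 = 238/9.
New quantity: q = 87 − 1(238/9) = 545/9.
DWL = ½ × 7 × (66 − 545/9) = 343/18.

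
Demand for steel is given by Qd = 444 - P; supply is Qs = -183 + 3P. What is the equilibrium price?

Set Qd = Qs: 444 - P = -183 + 3P.
627 = 4P, so P* = 156.75.
Q* = 444 − 1(156.75) = 287.25.

P* = 156.75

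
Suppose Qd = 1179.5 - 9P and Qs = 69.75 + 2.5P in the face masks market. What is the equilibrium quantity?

Q* = 311

Set Qd = Qs: 1179.5 - 9P = 69.75 + 2.5P.
1109.75 = 11.5P, so P* = 96.5.
Q* = 1179.5 − 9(96.5) = 311.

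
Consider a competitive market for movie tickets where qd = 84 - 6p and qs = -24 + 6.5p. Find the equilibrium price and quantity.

Set qd = qs: 84 - 6p = -24 + 6.5p.
108 = 12.5p, so p* = 8.64.
q* = 84 − 6(8.64) = 32.16.

p* = 8.64, q* = 32.16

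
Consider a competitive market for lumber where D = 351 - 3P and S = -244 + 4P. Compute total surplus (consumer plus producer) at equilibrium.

Total surplus = 2688

Equilibrium: 351 - 3P = -244 + 4P gives P* = 85, Q* = 96.
Demand choke price: P = 117; supply starts at P = 61.
CS = ½(117 − 85)(96) = 1536; PS = ½(85 − 61)(96) = 1152.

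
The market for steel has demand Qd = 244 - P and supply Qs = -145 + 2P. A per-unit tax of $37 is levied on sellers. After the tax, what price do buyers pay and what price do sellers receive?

Buyers pay 463/3, sellers receive 352/3

Pre-tax equilibrium: P* = 389/3, Q* = 343/3.
Tax on sellers shifts supply to Qs = -145 + 2(P − 37) = -219 + 2P.
244 - P = -219 + 2P gives buyer price Pb = 463/3; sellers receive Ps = 463/3 − 37 = 352/3.
New quantity: Q = 244 − 1(463/3) = 269/3.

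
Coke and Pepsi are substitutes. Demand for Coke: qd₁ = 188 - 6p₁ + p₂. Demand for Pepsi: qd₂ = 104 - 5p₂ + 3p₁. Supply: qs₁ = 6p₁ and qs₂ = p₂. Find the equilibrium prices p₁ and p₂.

Market 1: 188 - 6p₁ + p₂ = 6p₁ → 12p₁ - p₂ = 188.
Market 2: 6p₂ - 3p₁ = 104.
Eliminating p₂: 6×(1) + 1×(2) gives 69p₁ = 1232, so p₁ = 1232/69.
Back-substitute into (2): p₂ = (104 + 3×1232/69) / 6 = 604/23.

p₁ = 1232/69, p₂ = 604/23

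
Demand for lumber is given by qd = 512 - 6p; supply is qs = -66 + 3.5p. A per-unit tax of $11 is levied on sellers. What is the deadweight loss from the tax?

Deadweight loss = 2541/19

Pre-tax equilibrium: p* = 1156/19, q* = 2792/19.
Tax on sellers shifts supply to qs = -66 + 3.5(p − 11) = -104.5 + 3.5p.
512 - 6p = -104.5 + 3.5p gives buyer price pb = 1233/19; sellers receive ps = 1233/19 − 11 = 1024/19.
New quantity: q = 512 − 6(1233/19) = 2330/19.
DWL = ½ × 11 × (2792/19 − 2330/19) = 2541/19.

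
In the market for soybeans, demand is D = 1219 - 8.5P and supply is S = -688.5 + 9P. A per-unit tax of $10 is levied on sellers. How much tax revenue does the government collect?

Tax revenue = 17415/7

Pre-tax equilibrium: P* = 109, Q* = 292.5.
Tax on sellers shifts supply to S = -688.5 + 9(P − 10) = -778.5 + 9P.
1219 - 8.5P = -778.5 + 9P gives buyer price Pb = 799/7; sellers receive Ps = 799/7 − 10 = 729/7.
New quantity: Q = 1219 − 8.5(799/7) = 3483/14.
Revenue = 10 × 3483/14 = 17415/7.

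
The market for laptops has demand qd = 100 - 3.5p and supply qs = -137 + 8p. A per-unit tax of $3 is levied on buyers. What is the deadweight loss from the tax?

Pre-tax equilibrium: p* = 474/23, q* = 641/23.
Tax on buyers shifts demand to qd = 100 − 3.5(p + 3) = 89.5 - 3.5p.
89.5 - 3.5p = -137 + 8p gives seller price ps = 453/23; buyers pay pb = 453/23 + 3 = 522/23.
New quantity: q = 100 − 3.5(522/23) = 473/23.
DWL = ½ × 3 × (641/23 − 473/23) = 252/23.

Deadweight loss = 252/23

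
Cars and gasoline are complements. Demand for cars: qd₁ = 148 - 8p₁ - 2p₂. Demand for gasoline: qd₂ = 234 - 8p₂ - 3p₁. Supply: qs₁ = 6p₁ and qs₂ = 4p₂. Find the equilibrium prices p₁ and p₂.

Market 1: 148 - 8p₁ - 2p₂ = 6p₁ → 14p₁ + 2p₂ = 148.
Market 2: 12p₂ + 3p₁ = 234.
Eliminating p₂: 12×(1) − 2×(2) gives 162p₁ = 1308, so p₁ = 218/27.
Back-substitute into (2): p₂ = (234 − 3×218/27) / 12 = 472/27.

p₁ = 218/27, p₂ = 472/27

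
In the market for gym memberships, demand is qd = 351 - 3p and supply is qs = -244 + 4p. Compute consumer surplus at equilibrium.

Equilibrium: 351 - 3p = -244 + 4p gives p* = 85, q* = 96.
Demand choke price (qd = 0): p = 117.
CS = ½(117 − 85)(96) = 1536.

Consumer surplus = 1536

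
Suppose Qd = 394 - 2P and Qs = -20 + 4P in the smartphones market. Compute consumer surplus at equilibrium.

Consumer surplus = 16384

Equilibrium: 394 - 2P = -20 + 4P gives P* = 69, Q* = 256.
Demand choke price (Qd = 0): P = 197.
CS = ½(197 − 69)(256) = 16384.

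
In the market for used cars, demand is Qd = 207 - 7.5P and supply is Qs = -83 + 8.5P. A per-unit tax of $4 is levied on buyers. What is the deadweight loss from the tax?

Pre-tax equilibrium: P* = 18.125, Q* = 71.0625.
Tax on buyers shifts demand to Qd = 207 − 7.5(P + 4) = 177 - 7.5P.
177 - 7.5P = -83 + 8.5P gives seller price Ps = 16.25; buyers pay Pb = 16.25 + 4 = 20.25.
New quantity: Q = 207 − 7.5(20.25) = 55.125.
DWL = ½ × 4 × (71.0625 − 55.125) = 31.875.

Deadweight loss = 31.875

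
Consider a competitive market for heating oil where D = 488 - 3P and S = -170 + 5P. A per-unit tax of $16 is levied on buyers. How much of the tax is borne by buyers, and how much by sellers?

Pre-tax equilibrium: P* = 82.25, Q* = 241.25.
Tax on buyers shifts demand to D = 488 − 3(P + 16) = 440 - 3P.
440 - 3P = -170 + 5P gives seller price Ps = 76.25; buyers pay Pb = 76.25 + 16 = 92.25.
New quantity: Q = 488 − 3(92.25) = 211.25.
Buyer burden = 92.25 − 82.25 = 10; seller burden = 82.25 − 76.25 = 6.

Buyers bear $10, sellers bear $6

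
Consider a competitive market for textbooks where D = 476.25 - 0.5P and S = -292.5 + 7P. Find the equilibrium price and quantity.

P* = 102.5, Q* = 425

Set D = S: 476.25 - 0.5P = -292.5 + 7P.
768.75 = 7.5P, so P* = 102.5.
Q* = 476.25 − 0.5(102.5) = 425.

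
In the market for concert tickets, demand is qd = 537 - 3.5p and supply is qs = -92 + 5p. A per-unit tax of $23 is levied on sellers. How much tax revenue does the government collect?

Pre-tax equilibrium: p* = 74, q* = 278.
Tax on sellers shifts supply to qs = -92 + 5(p − 23) = -207 + 5p.
537 - 3.5p = -207 + 5p gives buyer price pb = 1488/17; sellers receive ps = 1488/17 − 23 = 1097/17.
New quantity: q = 537 − 3.5(1488/17) = 3921/17.
Revenue = 23 × 3921/17 = 90183/17.

Tax revenue = 90183/17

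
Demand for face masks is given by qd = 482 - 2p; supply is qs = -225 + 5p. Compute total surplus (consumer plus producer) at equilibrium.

Equilibrium: 482 - 2p = -225 + 5p gives p* = 101, q* = 280.
Demand choke price: p = 241; supply starts at p = 45.
CS = ½(241 − 101)(280) = 19600; PS = ½(101 − 45)(280) = 7840.

Total surplus = 27440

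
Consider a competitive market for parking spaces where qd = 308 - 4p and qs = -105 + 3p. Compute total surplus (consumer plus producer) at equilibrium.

Total surplus = 1512

Equilibrium: 308 - 4p = -105 + 3p gives p* = 59, q* = 72.
Demand choke price: p = 77; supply starts at p = 35.
CS = ½(77 − 59)(72) = 648; PS = ½(59 − 35)(72) = 864.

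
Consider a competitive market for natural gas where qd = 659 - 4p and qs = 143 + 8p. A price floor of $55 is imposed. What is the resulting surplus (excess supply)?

Surplus = 144

Equilibrium price would be p* = 43, so the floor at 55 binds.
At p = 55: qd = 439, qs = 583.
Surplus = 583 − 439 = 144.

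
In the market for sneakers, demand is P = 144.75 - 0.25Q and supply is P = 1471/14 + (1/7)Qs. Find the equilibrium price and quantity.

P* = 119.5, Q* = 101

Set the two price expressions equal: 144.75 - 0.25Q = 1471/14 + (1/7)Q.
1111/28 = (11/28)Q, so Q* = 101.
P* = 144.75 − (0.25)(101) = 119.5.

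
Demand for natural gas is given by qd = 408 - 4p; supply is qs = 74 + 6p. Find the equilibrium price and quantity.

Set qd = qs: 408 - 4p = 74 + 6p.
334 = 10p, so p* = 33.4.
q* = 408 − 4(33.4) = 274.4.

p* = 33.4, q* = 274.4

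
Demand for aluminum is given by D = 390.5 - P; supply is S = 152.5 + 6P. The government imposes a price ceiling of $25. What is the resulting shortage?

Equilibrium price would be P* = 34, so the ceiling at 25 binds.
At P = 25: D = 390.5 − 1(25) = 365.5, S = 152.5 + 6(25) = 302.5.
Shortage = 365.5 − 302.5 = 63.

Shortage = 63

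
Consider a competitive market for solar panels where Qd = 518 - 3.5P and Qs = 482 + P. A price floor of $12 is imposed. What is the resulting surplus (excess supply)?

Equilibrium price would be P* = 8, so the floor at 12 binds.
At P = 12: Qd = 476, Qs = 494.
Surplus = 494 − 476 = 18.

Surplus = 18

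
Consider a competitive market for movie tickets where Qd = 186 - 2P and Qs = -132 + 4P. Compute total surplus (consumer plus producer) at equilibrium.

Total surplus = 2400

Equilibrium: 186 - 2P = -132 + 4P gives P* = 53, Q* = 80.
Demand choke price: P = 93; supply starts at P = 33.
CS = ½(93 − 53)(80) = 1600; PS = ½(53 − 33)(80) = 800.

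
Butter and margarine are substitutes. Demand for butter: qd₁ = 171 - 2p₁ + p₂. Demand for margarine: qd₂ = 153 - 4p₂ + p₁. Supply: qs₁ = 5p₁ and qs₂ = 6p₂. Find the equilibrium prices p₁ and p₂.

p₁ = 27, p₂ = 18

Market 1: 171 - 2p₁ + p₂ = 5p₁ → 7p₁ - p₂ = 171.
Market 2: 10p₂ - p₁ = 153.
Eliminating p₂: 10×(1) + 1×(2) gives 69p₁ = 1863, so p₁ = 27.
Back-substitute into (2): p₂ = (153 + 1×27) / 10 = 18.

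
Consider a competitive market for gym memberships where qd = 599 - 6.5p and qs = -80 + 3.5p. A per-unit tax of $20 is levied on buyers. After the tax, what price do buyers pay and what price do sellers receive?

Buyers pay $74.9, sellers receive $54.9

Pre-tax equilibrium: p* = 67.9, q* = 157.65.
Tax on buyers shifts demand to qd = 599 − 6.5(p + 20) = 469 - 6.5p.
469 - 6.5p = -80 + 3.5p gives seller price ps = 54.9; buyers pay pb = 54.9 + 20 = 74.9.
New quantity: q = 599 − 6.5(74.9) = 112.15.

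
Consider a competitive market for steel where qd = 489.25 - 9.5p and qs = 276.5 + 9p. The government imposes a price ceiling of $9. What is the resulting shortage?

Equilibrium price would be p* = 11.5, so the ceiling at 9 binds.
At p = 9: qd = 489.25 − 9.5(9) = 403.75, qs = 276.5 + 9(9) = 357.5.
Shortage = 403.75 − 357.5 = 46.25.

Shortage = 46.25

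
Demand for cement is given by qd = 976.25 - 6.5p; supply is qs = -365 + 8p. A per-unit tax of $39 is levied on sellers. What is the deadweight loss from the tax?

Pre-tax equilibrium: p* = 92.5, q* = 375.
Tax on sellers shifts supply to qs = -365 + 8(p − 39) = -677 + 8p.
976.25 - 6.5p = -677 + 8p gives buyer price pb = 6613/58; sellers receive ps = 6613/58 − 39 = 4351/58.
New quantity: q = 976.25 − 6.5(6613/58) = 6819/29.
DWL = ½ × 39 × (375 − 6819/29) = 79092/29.

Deadweight loss = 79092/29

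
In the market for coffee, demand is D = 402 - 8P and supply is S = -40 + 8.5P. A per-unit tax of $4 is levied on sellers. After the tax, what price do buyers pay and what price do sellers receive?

Pre-tax equilibrium: P* = 884/33, Q* = 6194/33.
Tax on sellers shifts supply to S = -40 + 8.5(P − 4) = -74 + 8.5P.
402 - 8P = -74 + 8.5P gives buyer price Pb = 952/33; sellers receive Ps = 952/33 − 4 = 820/33.
New quantity: Q = 402 − 8(952/33) = 5650/33.

Buyers pay 952/33, sellers receive 820/33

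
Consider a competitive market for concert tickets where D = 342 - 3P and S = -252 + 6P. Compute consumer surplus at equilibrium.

Consumer surplus = 3456

Equilibrium: 342 - 3P = -252 + 6P gives P* = 66, Q* = 144.
Demand choke price (D = 0): P = 114.
CS = ½(114 − 66)(144) = 3456.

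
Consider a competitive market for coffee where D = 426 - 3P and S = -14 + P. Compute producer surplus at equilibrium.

Equilibrium: 426 - 3P = -14 + P gives P* = 110, Q* = 96.
Supply starts at P = 14 (where S = 0).
PS = ½(110 − 14)(96) = 4608.

Producer surplus = 4608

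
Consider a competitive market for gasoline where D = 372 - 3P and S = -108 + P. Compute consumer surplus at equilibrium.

Consumer surplus = 24

Equilibrium: 372 - 3P = -108 + P gives P* = 120, Q* = 12.
Demand choke price (D = 0): P = 124.
CS = ½(124 − 120)(12) = 24.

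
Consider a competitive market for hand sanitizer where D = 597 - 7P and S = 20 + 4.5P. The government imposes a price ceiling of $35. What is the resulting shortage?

Shortage = 174.5

Equilibrium price would be P* = 1154/23, so the ceiling at 35 binds.
At P = 35: D = 597 − 7(35) = 352, S = 20 + 4.5(35) = 177.5.
Shortage = 352 − 177.5 = 174.5.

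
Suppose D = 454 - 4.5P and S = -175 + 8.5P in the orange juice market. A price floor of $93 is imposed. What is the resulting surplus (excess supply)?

Equilibrium price would be P* = 629/13, so the floor at 93 binds.
At P = 93: D = 35.5, S = 615.5.
Surplus = 615.5 − 35.5 = 580.

Surplus = 580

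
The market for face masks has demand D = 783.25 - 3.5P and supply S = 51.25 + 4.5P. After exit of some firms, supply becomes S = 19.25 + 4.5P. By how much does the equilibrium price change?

Original equilibrium: P* = 91.5, Q* = 463.
New equilibrium: 783.25 - 3.5P = 19.25 + 4.5P, so 764 = 8P and P' = 95.5; Q' = 783.25 − 3.5(95.5) = 449.
Change in price: 95.5 − 91.5 = 4.

ΔP = 4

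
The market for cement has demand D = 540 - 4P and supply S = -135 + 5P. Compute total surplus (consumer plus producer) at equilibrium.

Equilibrium: 540 - 4P = -135 + 5P gives P* = 75, Q* = 240.
Demand choke price: P = 135; supply starts at P = 27.
CS = ½(135 − 75)(240) = 7200; PS = ½(75 − 27)(240) = 5760.

Total surplus = 12960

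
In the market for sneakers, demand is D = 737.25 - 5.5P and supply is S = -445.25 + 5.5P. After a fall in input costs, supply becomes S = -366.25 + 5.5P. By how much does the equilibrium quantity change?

Original equilibrium: P* = 107.5, Q* = 146.
New equilibrium: 737.25 - 5.5P = -366.25 + 5.5P, so 1103.5 = 11P and P' = 2207/22; Q' = 737.25 − 5.5(2207/22) = 185.5.
Change in quantity: 185.5 − 146 = 39.5.

ΔQ = 39.5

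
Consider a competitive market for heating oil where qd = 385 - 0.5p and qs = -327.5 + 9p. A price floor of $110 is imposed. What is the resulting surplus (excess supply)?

Surplus = 332.5

Equilibrium price would be p* = 75, so the floor at 110 binds.
At p = 110: qd = 330, qs = 662.5.
Surplus = 662.5 − 330 = 332.5.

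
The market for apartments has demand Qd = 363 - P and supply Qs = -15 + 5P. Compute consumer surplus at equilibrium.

Consumer surplus = 45000

Equilibrium: 363 - P = -15 + 5P gives P* = 63, Q* = 300.
Demand choke price (Qd = 0): P = 363.
CS = ½(363 − 63)(300) = 45000.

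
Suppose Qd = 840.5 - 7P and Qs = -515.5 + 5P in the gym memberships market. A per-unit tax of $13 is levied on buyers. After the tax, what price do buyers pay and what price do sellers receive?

Pre-tax equilibrium: P* = 113, Q* = 49.5.
Tax on buyers shifts demand to Qd = 840.5 − 7(P + 13) = 749.5 - 7P.
749.5 - 7P = -515.5 + 5P gives seller price Ps = 1265/12; buyers pay Pb = 1265/12 + 13 = 1421/12.
New quantity: Q = 840.5 − 7(1421/12) = 139/12.

Buyers pay 1421/12, sellers receive 1265/12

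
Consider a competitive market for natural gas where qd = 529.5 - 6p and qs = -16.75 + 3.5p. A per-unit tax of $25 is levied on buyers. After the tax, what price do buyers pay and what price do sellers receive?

Pre-tax equilibrium: p* = 57.5, q* = 184.5.
Tax on buyers shifts demand to qd = 529.5 − 6(p + 25) = 379.5 - 6p.
379.5 - 6p = -16.75 + 3.5p gives seller price ps = 1585/38; buyers pay pb = 1585/38 + 25 = 2535/38.
New quantity: q = 529.5 − 6(2535/38) = 4911/38.

Buyers pay 2535/38, sellers receive 1585/38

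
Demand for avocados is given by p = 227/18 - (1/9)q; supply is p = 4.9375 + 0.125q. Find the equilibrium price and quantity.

Set the two price expressions equal: 227/18 - (1/9)q = 4.9375 + 0.125q.
1105/144 = (17/72)q, so q* = 32.5.
p* = 227/18 − (1/9)(32.5) = 9.

p* = 9, q* = 32.5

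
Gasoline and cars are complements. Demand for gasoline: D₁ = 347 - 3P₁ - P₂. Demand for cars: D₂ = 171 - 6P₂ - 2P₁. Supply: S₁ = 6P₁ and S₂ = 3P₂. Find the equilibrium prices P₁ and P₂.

P₁ = 2952/79, P₂ = 845/79

Market 1: 347 - 3P₁ - P₂ = 6P₁ → 9P₁ + P₂ = 347.
Market 2: 9P₂ + 2P₁ = 171.
Eliminating P₂: 9×(1) − 1×(2) gives 79P₁ = 2952, so P₁ = 2952/79.
Back-substitute into (2): P₂ = (171 − 2×2952/79) / 9 = 845/79.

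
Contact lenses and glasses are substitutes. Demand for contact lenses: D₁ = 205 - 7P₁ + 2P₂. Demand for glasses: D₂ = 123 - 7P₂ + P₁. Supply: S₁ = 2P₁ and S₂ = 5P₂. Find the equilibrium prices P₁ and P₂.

P₁ = 1353/53, P₂ = 656/53

Market 1: 205 - 7P₁ + 2P₂ = 2P₁ → 9P₁ - 2P₂ = 205.
Market 2: 12P₂ - P₁ = 123.
Eliminating P₂: 12×(1) + 2×(2) gives 106P₁ = 2706, so P₁ = 1353/53.
Back-substitute into (2): P₂ = (123 + 1×1353/53) / 12 = 656/53.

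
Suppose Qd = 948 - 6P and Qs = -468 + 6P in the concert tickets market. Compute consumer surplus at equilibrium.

Consumer surplus = 4800

Equilibrium: 948 - 6P = -468 + 6P gives P* = 118, Q* = 240.
Demand choke price (Qd = 0): P = 158.
CS = ½(158 − 118)(240) = 4800.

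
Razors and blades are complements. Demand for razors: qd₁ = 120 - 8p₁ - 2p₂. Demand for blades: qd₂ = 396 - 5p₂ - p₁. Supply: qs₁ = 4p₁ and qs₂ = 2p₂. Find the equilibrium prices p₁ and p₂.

Market 1: 120 - 8p₁ - 2p₂ = 4p₁ → 12p₁ + 2p₂ = 120.
Market 2: 7p₂ + p₁ = 396.
Eliminating p₂: 7×(1) − 2×(2) gives 82p₁ = 48, so p₁ = 24/41.
Back-substitute into (2): p₂ = (396 − 1×24/41) / 7 = 2316/41.

p₁ = 24/41, p₂ = 2316/41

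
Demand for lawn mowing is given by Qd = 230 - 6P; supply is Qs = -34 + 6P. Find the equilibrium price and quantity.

P* = 22, Q* = 98

Set Qd = Qs: 230 - 6P = -34 + 6P.
264 = 12P, so P* = 22.
Q* = 230 − 6(22) = 98.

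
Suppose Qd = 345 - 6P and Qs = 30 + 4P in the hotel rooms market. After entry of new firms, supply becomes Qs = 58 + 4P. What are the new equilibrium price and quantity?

P' = 28.7, Q' = 172.8

Original equilibrium: P* = 31.5, Q* = 156.
New equilibrium: 345 - 6P = 58 + 4P, so 287 = 10P and P' = 28.7; Q' = 345 − 6(28.7) = 172.8.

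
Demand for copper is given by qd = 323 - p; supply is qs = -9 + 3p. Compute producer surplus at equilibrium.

Producer surplus = 9600

Equilibrium: 323 - p = -9 + 3p gives p* = 83, q* = 240.
Supply starts at p = 3 (where qs = 0).
PS = ½(83 − 3)(240) = 9600.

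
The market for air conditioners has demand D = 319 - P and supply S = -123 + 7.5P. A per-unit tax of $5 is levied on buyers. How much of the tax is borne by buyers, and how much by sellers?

Pre-tax equilibrium: P* = 52, Q* = 267.
Tax on buyers shifts demand to D = 319 − 1(P + 5) = 314 - P.
314 - P = -123 + 7.5P gives seller price Ps = 874/17; buyers pay Pb = 874/17 + 5 = 959/17.
New quantity: Q = 319 − 1(959/17) = 4464/17.
Buyer burden = 959/17 − 52 = 75/17; seller burden = 52 − 874/17 = 10/17.

Buyers bear 75/17, sellers bear 10/17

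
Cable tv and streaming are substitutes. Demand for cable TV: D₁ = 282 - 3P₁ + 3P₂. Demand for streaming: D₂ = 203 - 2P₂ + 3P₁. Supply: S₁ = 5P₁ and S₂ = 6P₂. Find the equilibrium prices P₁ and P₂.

Market 1: 282 - 3P₁ + 3P₂ = 5P₁ → 8P₁ - 3P₂ = 282.
Market 2: 8P₂ - 3P₁ = 203.
Eliminating P₂: 8×(1) + 3×(2) gives 55P₁ = 2865, so P₁ = 573/11.
Back-substitute into (2): P₂ = (203 + 3×573/11) / 8 = 494/11.

P₁ = 573/11, P₂ = 494/11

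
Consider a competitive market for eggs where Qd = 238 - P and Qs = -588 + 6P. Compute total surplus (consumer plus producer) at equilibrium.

Total surplus = 8400

Equilibrium: 238 - P = -588 + 6P gives P* = 118, Q* = 120.
Demand choke price: P = 238; supply starts at P = 98.
CS = ½(238 − 118)(120) = 7200; PS = ½(118 − 98)(120) = 1200.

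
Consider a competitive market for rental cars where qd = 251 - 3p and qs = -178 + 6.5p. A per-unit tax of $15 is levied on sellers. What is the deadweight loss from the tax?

Deadweight loss = 8775/38

Pre-tax equilibrium: p* = 858/19, q* = 2195/19.
Tax on sellers shifts supply to qs = -178 + 6.5(p − 15) = -275.5 + 6.5p.
251 - 3p = -275.5 + 6.5p gives buyer price pb = 1053/19; sellers receive ps = 1053/19 − 15 = 768/19.
New quantity: q = 251 − 3(1053/19) = 1610/19.
DWL = ½ × 15 × (2195/19 − 1610/19) = 8775/38.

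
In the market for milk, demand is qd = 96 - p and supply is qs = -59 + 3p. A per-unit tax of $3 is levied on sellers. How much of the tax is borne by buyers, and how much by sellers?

Pre-tax equilibrium: p* = 38.75, q* = 57.25.
Tax on sellers shifts supply to qs = -59 + 3(p − 3) = -68 + 3p.
96 - p = -68 + 3p gives buyer price pb = 41; sellers receive ps = 41 − 3 = 38.
New quantity: q = 96 − 1(41) = 55.
Buyer burden = 41 − 38.75 = 2.25; seller burden = 38.75 − 38 = 0.75.

Buyers bear $2.25, sellers bear $0.75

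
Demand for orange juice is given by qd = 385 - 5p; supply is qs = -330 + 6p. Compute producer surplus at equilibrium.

Equilibrium: 385 - 5p = -330 + 6p gives p* = 65, q* = 60.
Supply starts at p = 55 (where qs = 0).
PS = ½(65 − 55)(60) = 300.

Producer surplus = 300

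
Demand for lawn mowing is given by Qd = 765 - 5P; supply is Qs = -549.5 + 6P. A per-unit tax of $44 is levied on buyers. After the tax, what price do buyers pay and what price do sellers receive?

Buyers pay $143.5, sellers receive $99.5

Pre-tax equilibrium: P* = 119.5, Q* = 167.5.
Tax on buyers shifts demand to Qd = 765 − 5(P + 44) = 545 - 5P.
545 - 5P = -549.5 + 6P gives seller price Ps = 99.5; buyers pay Pb = 99.5 + 44 = 143.5.
New quantity: Q = 765 − 5(143.5) = 47.5.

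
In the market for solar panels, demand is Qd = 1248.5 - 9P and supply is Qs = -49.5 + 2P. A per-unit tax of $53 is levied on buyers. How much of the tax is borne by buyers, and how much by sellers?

Pre-tax equilibrium: P* = 118, Q* = 186.5.
Tax on buyers shifts demand to Qd = 1248.5 − 9(P + 53) = 771.5 - 9P.
771.5 - 9P = -49.5 + 2P gives seller price Ps = 821/11; buyers pay Pb = 821/11 + 53 = 1404/11.
New quantity: Q = 1248.5 − 9(1404/11) = 2195/22.
Buyer burden = 1404/11 − 118 = 106/11; seller burden = 118 − 821/11 = 477/11.

Buyers bear 106/11, sellers bear 477/11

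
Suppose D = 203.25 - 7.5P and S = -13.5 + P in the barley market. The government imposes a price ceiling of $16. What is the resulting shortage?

Equilibrium price would be P* = 25.5, so the ceiling at 16 binds.
At P = 16: D = 203.25 − 7.5(16) = 83.25, S = -13.5 + 1(16) = 2.5.
Shortage = 83.25 − 2.5 = 80.75.

Shortage = 80.75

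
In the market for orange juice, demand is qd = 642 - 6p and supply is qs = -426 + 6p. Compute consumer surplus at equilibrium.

Consumer surplus = 972

Equilibrium: 642 - 6p = -426 + 6p gives p* = 89, q* = 108.
Demand choke price (qd = 0): p = 107.
CS = ½(107 − 89)(108) = 972.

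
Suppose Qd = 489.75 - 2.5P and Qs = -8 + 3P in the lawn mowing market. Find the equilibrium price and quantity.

Set Qd = Qs: 489.75 - 2.5P = -8 + 3P.
497.75 = 5.5P, so P* = 90.5.
Q* = 489.75 − 2.5(90.5) = 263.5.

P* = 90.5, Q* = 263.5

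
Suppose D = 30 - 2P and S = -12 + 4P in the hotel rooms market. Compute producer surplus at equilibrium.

Producer surplus = 32

Equilibrium: 30 - 2P = -12 + 4P gives P* = 7, Q* = 16.
Supply starts at P = 3 (where S = 0).
PS = ½(7 − 3)(16) = 32.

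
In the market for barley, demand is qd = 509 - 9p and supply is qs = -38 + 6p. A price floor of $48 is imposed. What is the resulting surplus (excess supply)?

Equilibrium price would be p* = 547/15, so the floor at 48 binds.
At p = 48: qd = 77, qs = 250.
Surplus = 250 − 77 = 173.

Surplus = 173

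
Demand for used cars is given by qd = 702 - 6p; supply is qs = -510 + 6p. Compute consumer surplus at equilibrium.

Consumer surplus = 768

Equilibrium: 702 - 6p = -510 + 6p gives p* = 101, q* = 96.
Demand choke price (qd = 0): p = 117.
CS = ½(117 − 101)(96) = 768.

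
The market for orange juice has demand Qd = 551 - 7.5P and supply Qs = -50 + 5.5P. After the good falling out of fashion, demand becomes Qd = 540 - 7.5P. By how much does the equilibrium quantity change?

Original equilibrium: P* = 601/13, Q* = 5311/26.
New equilibrium: 540 - 7.5P = -50 + 5.5P, so 590 = 13P and P' = 590/13; Q' = 540 − 7.5(590/13) = 2595/13.
Change in quantity: 2595/13 − 5311/26 = -121/26.

ΔQ = -121/26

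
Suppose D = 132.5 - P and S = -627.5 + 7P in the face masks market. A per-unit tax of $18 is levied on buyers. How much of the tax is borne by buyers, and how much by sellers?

Buyers bear $15.75, sellers bear $2.25

Pre-tax equilibrium: P* = 95, Q* = 37.5.
Tax on buyers shifts demand to D = 132.5 − 1(P + 18) = 114.5 - P.
114.5 - P = -627.5 + 7P gives seller price Ps = 92.75; buyers pay Pb = 92.75 + 18 = 110.75.
New quantity: Q = 132.5 − 1(110.75) = 21.75.
Buyer burden = 110.75 − 95 = 15.75; seller burden = 95 − 92.75 = 2.25.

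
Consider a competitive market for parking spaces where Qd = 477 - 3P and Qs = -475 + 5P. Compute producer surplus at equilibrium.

Equilibrium: 477 - 3P = -475 + 5P gives P* = 119, Q* = 120.
Supply starts at P = 95 (where Qs = 0).
PS = ½(119 − 95)(120) = 1440.

Producer surplus = 1440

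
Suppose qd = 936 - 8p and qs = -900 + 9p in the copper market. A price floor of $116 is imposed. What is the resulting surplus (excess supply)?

Surplus = 136

Equilibrium price would be p* = 108, so the floor at 116 binds.
At p = 116: qd = 8, qs = 144.
Surplus = 144 − 8 = 136.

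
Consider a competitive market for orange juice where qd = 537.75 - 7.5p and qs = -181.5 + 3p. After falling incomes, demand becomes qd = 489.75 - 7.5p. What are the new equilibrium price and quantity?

Original equilibrium: p* = 68.5, q* = 24.
New equilibrium: 489.75 - 7.5p = -181.5 + 3p, so 671.25 = 10.5p and p' = 895/14; q' = 489.75 − 7.5(895/14) = 72/7.

p' = 895/14, q' = 72/7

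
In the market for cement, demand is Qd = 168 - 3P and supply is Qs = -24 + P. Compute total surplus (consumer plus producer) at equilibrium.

Total surplus = 384

Equilibrium: 168 - 3P = -24 + P gives P* = 48, Q* = 24.
Demand choke price: P = 56; supply starts at P = 24.
CS = ½(56 − 48)(24) = 96; PS = ½(48 − 24)(24) = 288.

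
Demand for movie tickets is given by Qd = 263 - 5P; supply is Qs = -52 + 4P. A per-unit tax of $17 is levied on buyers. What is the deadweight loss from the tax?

Pre-tax equilibrium: P* = 35, Q* = 88.
Tax on buyers shifts demand to Qd = 263 − 5(P + 17) = 178 - 5P.
178 - 5P = -52 + 4P gives seller price Ps = 230/9; buyers pay Pb = 230/9 + 17 = 383/9.
New quantity: Q = 263 − 5(383/9) = 452/9.
DWL = ½ × 17 × (88 − 452/9) = 2890/9.

Deadweight loss = 2890/9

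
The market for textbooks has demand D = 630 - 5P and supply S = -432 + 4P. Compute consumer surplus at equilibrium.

Equilibrium: 630 - 5P = -432 + 4P gives P* = 118, Q* = 40.
Demand choke price (D = 0): P = 126.
CS = ½(126 − 118)(40) = 160.

Consumer surplus = 160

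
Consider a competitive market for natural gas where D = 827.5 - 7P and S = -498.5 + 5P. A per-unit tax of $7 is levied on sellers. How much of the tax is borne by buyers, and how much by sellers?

Pre-tax equilibrium: P* = 110.5, Q* = 54.
Tax on sellers shifts supply to S = -498.5 + 5(P − 7) = -533.5 + 5P.
827.5 - 7P = -533.5 + 5P gives buyer price Pb = 1361/12; sellers receive Ps = 1361/12 − 7 = 1277/12.
New quantity: Q = 827.5 − 7(1361/12) = 403/12.
Buyer burden = 1361/12 − 110.5 = 35/12; seller burden = 110.5 − 1277/12 = 49/12.

Buyers bear 35/12, sellers bear 49/12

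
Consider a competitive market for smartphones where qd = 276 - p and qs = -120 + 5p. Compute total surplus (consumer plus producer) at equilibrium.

Total surplus = 26460

Equilibrium: 276 - p = -120 + 5p gives p* = 66, q* = 210.
Demand choke price: p = 276; supply starts at p = 24.
CS = ½(276 − 66)(210) = 22050; PS = ½(66 − 24)(210) = 4410.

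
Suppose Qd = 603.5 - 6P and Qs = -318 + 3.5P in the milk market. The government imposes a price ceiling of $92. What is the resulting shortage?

Shortage = 47.5

Equilibrium price would be P* = 97, so the ceiling at 92 binds.
At P = 92: Qd = 603.5 − 6(92) = 51.5, Qs = -318 + 3.5(92) = 4.
Shortage = 51.5 − 4 = 47.5.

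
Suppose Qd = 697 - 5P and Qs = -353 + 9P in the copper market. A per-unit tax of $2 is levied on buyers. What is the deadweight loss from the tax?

Deadweight loss = 45/7

Pre-tax equilibrium: P* = 75, Q* = 322.
Tax on buyers shifts demand to Qd = 697 − 5(P + 2) = 687 - 5P.
687 - 5P = -353 + 9P gives seller price Ps = 520/7; buyers pay Pb = 520/7 + 2 = 534/7.
New quantity: Q = 697 − 5(534/7) = 2209/7.
DWL = ½ × 2 × (322 − 2209/7) = 45/7.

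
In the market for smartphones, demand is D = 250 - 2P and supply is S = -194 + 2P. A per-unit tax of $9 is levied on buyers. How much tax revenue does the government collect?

Pre-tax equilibrium: P* = 111, Q* = 28.
Tax on buyers shifts demand to D = 250 − 2(P + 9) = 232 - 2P.
232 - 2P = -194 + 2P gives seller price Ps = 106.5; buyers pay Pb = 106.5 + 9 = 115.5.
New quantity: Q = 250 − 2(115.5) = 19.
Revenue = 9 × 19 = 171.

Tax revenue = 171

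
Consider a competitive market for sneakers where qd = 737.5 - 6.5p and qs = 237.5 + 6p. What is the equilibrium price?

Set qd = qs: 737.5 - 6.5p = 237.5 + 6p.
500 = 12.5p, so p* = 40.
q* = 737.5 − 6.5(40) = 477.5.

p* = 40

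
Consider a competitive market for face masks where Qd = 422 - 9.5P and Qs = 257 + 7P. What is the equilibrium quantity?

Set Qd = Qs: 422 - 9.5P = 257 + 7P.
165 = 16.5P, so P* = 10.
Q* = 422 − 9.5(10) = 327.

Q* = 327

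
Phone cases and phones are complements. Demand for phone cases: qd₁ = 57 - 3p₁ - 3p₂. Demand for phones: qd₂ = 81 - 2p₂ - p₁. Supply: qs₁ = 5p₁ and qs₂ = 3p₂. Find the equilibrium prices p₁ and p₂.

Market 1: 57 - 3p₁ - 3p₂ = 5p₁ → 8p₁ + 3p₂ = 57.
Market 2: 5p₂ + p₁ = 81.
Eliminating p₂: 5×(1) − 3×(2) gives 37p₁ = 42, so p₁ = 42/37.
Back-substitute into (2): p₂ = (81 − 1×42/37) / 5 = 591/37.

p₁ = 42/37, p₂ = 591/37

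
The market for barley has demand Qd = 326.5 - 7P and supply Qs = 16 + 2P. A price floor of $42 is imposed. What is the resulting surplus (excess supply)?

Surplus = 67.5

Equilibrium price would be P* = 34.5, so the floor at 42 binds.
At P = 42: Qd = 32.5, Qs = 100.
Surplus = 100 − 32.5 = 67.5.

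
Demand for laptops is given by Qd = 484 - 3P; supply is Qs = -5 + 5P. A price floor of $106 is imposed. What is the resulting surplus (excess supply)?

Surplus = 359

Equilibrium price would be P* = 61.125, so the floor at 106 binds.
At P = 106: Qd = 166, Qs = 525.
Surplus = 525 − 166 = 359.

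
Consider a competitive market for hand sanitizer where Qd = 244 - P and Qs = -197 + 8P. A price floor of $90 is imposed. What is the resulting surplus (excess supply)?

Equilibrium price would be P* = 49, so the floor at 90 binds.
At P = 90: Qd = 154, Qs = 523.
Surplus = 523 − 154 = 369.

Surplus = 369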